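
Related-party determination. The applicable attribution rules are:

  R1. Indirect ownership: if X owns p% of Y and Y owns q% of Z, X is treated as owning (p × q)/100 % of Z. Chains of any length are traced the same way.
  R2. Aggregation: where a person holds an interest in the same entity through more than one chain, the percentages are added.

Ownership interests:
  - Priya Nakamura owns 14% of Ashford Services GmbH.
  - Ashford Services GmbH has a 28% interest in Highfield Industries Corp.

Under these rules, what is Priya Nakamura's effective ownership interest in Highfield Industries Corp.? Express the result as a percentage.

Chain via Ashford Services GmbH (R1): 14% × 28% = 3.92% of Highfield Industries Corp.

3.92%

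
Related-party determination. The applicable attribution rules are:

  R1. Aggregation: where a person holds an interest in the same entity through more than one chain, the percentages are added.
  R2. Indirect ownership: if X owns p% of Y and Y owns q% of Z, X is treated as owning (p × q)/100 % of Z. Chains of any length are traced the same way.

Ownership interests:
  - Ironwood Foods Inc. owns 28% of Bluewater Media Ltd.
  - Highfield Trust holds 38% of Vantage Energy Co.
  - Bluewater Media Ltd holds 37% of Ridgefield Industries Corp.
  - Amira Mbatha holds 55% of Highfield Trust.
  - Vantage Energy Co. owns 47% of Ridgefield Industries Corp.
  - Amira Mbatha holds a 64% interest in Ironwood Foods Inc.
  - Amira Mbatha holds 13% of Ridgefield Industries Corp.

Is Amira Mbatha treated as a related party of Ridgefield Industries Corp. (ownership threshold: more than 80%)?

Chain via Highfield Trust → Vantage Energy Co. (R2): 55% × 38% × 47% = 9.823% of Ridgefield Industries Corp.
Chain via Ironwood Foods Inc. → Bluewater Media Ltd (R2): 64% × 28% × 37% = 6.6304% of Ridgefield Industries Corp.
Direct interest in Ridgefield Industries Corp: 13%.
Aggregating (R1): 9.823% + 6.6304% + 13% = 29.4534%.
29.4534% does not exceed the 80% threshold, so Amira is not a related party to Ridgefield Industries Corp.

No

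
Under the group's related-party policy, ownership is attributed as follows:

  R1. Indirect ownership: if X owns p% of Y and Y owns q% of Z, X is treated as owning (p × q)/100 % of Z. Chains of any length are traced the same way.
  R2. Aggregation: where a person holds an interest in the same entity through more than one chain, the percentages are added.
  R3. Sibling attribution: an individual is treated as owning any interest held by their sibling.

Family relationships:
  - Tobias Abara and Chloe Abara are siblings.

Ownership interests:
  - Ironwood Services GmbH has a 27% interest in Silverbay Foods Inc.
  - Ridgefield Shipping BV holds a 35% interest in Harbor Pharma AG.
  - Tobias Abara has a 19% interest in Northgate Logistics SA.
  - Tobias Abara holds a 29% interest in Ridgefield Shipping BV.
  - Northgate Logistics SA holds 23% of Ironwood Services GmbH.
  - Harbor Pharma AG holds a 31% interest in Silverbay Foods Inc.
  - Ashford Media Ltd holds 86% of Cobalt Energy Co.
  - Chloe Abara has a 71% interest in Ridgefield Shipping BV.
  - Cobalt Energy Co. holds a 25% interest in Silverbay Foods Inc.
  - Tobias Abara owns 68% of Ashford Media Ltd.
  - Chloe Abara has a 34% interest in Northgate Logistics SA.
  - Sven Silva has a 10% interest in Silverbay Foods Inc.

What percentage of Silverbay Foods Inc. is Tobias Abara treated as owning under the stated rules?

28.7613%

By sibling attribution (R3), Tobias Abara is treated as also owning Chloe Abara's interest in Northgate Logistics SA, giving 19% + 34% = 53%.
By sibling attribution (R3), Tobias Abara is treated as also owning Chloe Abara's interest in Ridgefield Shipping BV, giving 29% + 71% = 100%.
Chain via Ashford Media Ltd → Cobalt Energy Co. (R1): 68% × 86% × 25% = 14.62% of Silverbay Foods Inc.
Chain via Northgate Logistics SA → Ironwood Services GmbH (R1): 53% × 23% × 27% = 3.2913% of Silverbay Foods Inc.
Chain via Ridgefield Shipping BV → Harbor Pharma AG (R1): 100% × 35% × 31% = 10.85% of Silverbay Foods Inc.
Aggregating (R2): 14.62% + 3.2913% + 10.85% = 28.7613%.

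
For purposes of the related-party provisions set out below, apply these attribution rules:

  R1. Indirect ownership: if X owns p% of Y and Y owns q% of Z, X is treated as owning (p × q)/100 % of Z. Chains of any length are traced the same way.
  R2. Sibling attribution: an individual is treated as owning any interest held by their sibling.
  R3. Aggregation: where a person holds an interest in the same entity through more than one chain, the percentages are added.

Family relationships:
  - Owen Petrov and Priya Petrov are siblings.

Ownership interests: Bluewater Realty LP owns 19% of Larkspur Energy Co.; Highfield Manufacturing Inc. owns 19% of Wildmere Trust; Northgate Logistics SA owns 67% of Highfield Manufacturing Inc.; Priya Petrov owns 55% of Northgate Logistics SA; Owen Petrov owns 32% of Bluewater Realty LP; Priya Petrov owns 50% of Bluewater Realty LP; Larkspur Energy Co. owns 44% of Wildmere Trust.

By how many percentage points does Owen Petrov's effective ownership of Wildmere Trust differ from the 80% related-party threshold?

66.1433

By sibling attribution (R2), Owen Petrov is treated as also owning Priya Petrov's interest in Bluewater Realty LP, giving 32% + 50% = 82%.
By sibling attribution (R2), Owen Petrov is treated as owning Priya Petrov's 55% interest in Northgate Logistics SA.
Chain via Bluewater Realty LP → Larkspur Energy Co. (R1): 82% × 19% × 44% = 6.8552% of Wildmere Trust.
Chain via Northgate Logistics SA → Highfield Manufacturing Inc. (R1): 55% × 67% × 19% = 7.0015% of Wildmere Trust.
Aggregating (R3): 6.8552% + 7.0015% = 13.8567%.
13.8567% falls short of the 80% threshold by 66.1433 percentage points.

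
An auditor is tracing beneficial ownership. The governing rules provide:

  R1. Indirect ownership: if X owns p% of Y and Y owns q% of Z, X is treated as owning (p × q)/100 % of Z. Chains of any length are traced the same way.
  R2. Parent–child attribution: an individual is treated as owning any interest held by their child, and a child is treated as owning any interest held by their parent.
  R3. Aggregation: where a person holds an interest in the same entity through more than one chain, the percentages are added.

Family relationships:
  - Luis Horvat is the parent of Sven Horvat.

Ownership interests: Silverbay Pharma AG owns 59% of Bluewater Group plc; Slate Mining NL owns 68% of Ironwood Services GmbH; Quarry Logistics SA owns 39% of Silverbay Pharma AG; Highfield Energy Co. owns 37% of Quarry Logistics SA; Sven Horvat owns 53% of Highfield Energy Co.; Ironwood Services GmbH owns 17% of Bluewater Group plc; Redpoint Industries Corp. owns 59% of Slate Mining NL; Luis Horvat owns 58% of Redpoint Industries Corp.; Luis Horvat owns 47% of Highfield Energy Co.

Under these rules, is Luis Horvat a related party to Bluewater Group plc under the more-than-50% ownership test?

No

By parent–child attribution (R2), Luis Horvat is treated as also owning Sven Horvat's interest in Highfield Energy Co, giving 47% + 53% = 100%.
Chain via Highfield Energy Co. → Quarry Logistics SA → Silverbay Pharma AG (R1): 100% × 37% × 39% × 59% = 8.5137% of Bluewater Group plc.
Chain via Redpoint Industries Corp. → Slate Mining NL → Ironwood Services GmbH (R1): 58% × 59% × 68% × 17% = 3.955832% of Bluewater Group plc.
Aggregating (R3): 8.5137% + 3.955832% = 12.469532%.
12.469532% does not exceed the 50% threshold, so Luis is not a related party to Bluewater Group plc.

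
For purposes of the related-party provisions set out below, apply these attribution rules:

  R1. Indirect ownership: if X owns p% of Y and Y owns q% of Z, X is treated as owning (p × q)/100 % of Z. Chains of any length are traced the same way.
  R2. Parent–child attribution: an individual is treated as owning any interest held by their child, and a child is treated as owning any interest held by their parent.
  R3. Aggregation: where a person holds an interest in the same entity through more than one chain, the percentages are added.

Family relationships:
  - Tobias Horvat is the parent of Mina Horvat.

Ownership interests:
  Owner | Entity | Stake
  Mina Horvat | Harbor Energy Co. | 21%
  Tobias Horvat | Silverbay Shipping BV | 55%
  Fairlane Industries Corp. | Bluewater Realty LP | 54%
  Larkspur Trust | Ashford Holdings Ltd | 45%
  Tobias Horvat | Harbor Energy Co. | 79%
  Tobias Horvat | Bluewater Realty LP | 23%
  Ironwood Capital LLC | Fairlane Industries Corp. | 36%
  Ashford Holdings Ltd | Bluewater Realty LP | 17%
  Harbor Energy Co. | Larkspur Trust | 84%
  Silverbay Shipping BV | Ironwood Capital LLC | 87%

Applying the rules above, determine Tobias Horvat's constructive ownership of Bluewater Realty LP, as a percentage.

38.72804%

By parent–child attribution (R2), Tobias Horvat is treated as also owning Mina Horvat's interest in Harbor Energy Co, giving 79% + 21% = 100%.
Chain via Harbor Energy Co. → Larkspur Trust → Ashford Holdings Ltd (R1): 100% × 84% × 45% × 17% = 6.426% of Bluewater Realty LP.
Chain via Silverbay Shipping BV → Ironwood Capital LLC → Fairlane Industries Corp. (R1): 55% × 87% × 36% × 54% = 9.30204% of Bluewater Realty LP.
Direct interest in Bluewater Realty LP: 23%.
Aggregating (R3): 6.426% + 9.30204% + 23% = 38.72804%.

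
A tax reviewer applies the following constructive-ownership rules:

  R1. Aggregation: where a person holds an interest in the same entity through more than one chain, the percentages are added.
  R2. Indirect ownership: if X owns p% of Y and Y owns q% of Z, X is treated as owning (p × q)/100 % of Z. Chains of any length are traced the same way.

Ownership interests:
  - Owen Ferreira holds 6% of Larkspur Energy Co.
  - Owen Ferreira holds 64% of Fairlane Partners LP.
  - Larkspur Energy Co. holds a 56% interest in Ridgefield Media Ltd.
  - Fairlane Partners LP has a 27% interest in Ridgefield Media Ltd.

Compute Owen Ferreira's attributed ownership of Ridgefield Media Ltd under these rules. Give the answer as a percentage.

20.64%

Chain via Fairlane Partners LP (R2): 64% × 27% = 17.28% of Ridgefield Media Ltd.
Chain via Larkspur Energy Co. (R2): 6% × 56% = 3.36% of Ridgefield Media Ltd.
Aggregating (R1): 17.28% + 3.36% = 20.64%.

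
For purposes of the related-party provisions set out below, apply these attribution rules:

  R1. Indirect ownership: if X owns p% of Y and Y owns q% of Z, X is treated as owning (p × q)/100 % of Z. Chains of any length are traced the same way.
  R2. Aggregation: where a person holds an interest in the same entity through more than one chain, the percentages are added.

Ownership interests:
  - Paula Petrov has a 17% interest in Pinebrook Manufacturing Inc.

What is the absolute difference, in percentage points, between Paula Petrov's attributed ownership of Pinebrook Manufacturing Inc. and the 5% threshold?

12

Direct interest in Pinebrook Manufacturing Inc: 17%.
17% exceeds the 5% threshold by 12 percentage points.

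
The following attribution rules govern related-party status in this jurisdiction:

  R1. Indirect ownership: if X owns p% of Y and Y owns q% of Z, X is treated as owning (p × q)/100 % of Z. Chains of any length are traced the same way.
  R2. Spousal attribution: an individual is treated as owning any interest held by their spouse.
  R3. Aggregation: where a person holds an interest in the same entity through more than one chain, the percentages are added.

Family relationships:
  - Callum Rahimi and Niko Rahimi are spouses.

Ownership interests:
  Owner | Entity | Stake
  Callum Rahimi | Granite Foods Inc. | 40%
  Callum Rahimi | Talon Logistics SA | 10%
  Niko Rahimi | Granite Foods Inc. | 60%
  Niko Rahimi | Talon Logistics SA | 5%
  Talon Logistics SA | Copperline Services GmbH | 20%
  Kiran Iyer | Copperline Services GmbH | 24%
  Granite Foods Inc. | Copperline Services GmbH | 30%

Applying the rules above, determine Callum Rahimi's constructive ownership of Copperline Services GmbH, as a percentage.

33%

By spousal attribution (R2), Callum Rahimi is treated as also owning Niko Rahimi's interest in Talon Logistics SA, giving 10% + 5% = 15%.
By spousal attribution (R2), Callum Rahimi is treated as also owning Niko Rahimi's interest in Granite Foods Inc, giving 40% + 60% = 100%.
Chain via Talon Logistics SA (R1): 15% × 20% = 3% of Copperline Services GmbH.
Chain via Granite Foods Inc. (R1): 100% × 30% = 30% of Copperline Services GmbH.
Aggregating (R3): 3% + 30% = 33%.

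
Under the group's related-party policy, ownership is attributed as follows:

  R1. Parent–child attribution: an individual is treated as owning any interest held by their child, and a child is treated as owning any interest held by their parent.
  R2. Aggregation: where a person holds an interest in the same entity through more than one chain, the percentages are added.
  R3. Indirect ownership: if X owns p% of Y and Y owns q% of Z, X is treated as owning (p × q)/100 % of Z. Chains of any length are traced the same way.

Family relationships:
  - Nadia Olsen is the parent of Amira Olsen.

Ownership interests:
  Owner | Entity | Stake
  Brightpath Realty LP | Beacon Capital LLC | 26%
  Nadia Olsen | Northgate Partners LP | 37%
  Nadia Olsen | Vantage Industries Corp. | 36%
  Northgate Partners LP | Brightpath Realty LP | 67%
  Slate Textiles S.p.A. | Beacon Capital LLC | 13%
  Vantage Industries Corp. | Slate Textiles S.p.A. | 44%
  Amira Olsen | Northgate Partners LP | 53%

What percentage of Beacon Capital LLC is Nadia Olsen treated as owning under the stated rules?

By parent–child attribution (R1), Nadia Olsen is treated as also owning Amira Olsen's interest in Northgate Partners LP, giving 37% + 53% = 90%.
Chain via Vantage Industries Corp. → Slate Textiles S.p.A. (R3): 36% × 44% × 13% = 2.0592% of Beacon Capital LLC.
Chain via Northgate Partners LP → Brightpath Realty LP (R3): 90% × 67% × 26% = 15.678% of Beacon Capital LLC.
Aggregating (R2): 2.0592% + 15.678% = 17.7372%.

17.7372%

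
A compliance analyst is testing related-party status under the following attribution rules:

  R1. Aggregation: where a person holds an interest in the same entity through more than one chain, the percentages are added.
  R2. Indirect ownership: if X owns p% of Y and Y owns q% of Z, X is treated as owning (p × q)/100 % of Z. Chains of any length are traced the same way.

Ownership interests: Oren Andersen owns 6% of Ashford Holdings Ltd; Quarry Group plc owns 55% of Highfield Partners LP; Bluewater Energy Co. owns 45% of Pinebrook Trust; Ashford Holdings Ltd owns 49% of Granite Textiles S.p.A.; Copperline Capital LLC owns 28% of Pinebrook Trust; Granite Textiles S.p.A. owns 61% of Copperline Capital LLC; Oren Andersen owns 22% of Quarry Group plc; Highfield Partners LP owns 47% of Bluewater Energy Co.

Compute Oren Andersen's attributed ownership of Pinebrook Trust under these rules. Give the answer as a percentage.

3.061302%

Chain via Ashford Holdings Ltd → Granite Textiles S.p.A. → Copperline Capital LLC (R2): 6% × 49% × 61% × 28% = 0.502152% of Pinebrook Trust.
Chain via Quarry Group plc → Highfield Partners LP → Bluewater Energy Co. (R2): 22% × 55% × 47% × 45% = 2.55915% of Pinebrook Trust.
Aggregating (R1): 0.502152% + 2.55915% = 3.061302%.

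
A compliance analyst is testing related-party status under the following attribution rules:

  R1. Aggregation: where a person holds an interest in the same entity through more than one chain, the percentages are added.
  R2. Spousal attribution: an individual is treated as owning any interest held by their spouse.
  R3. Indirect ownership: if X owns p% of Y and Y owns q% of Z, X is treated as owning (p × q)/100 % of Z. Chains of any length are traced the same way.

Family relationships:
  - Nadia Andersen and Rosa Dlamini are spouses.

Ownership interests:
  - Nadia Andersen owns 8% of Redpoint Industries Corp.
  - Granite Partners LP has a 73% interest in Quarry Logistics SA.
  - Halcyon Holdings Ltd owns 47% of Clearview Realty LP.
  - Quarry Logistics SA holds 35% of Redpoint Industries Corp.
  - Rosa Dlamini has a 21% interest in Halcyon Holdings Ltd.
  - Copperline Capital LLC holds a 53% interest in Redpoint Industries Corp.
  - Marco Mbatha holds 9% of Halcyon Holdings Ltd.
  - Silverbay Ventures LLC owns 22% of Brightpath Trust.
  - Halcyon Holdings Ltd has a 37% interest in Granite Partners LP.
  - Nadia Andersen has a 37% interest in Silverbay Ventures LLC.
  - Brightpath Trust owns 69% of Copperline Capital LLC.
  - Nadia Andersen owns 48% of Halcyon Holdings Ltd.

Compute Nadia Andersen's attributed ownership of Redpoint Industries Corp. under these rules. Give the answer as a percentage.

By spousal attribution (R2), Nadia Andersen is treated as also owning Rosa Dlamini's interest in Halcyon Holdings Ltd, giving 48% + 21% = 69%.
Chain via Halcyon Holdings Ltd → Granite Partners LP → Quarry Logistics SA (R3): 69% × 37% × 73% × 35% = 6.522915% of Redpoint Industries Corp.
Chain via Silverbay Ventures LLC → Brightpath Trust → Copperline Capital LLC (R3): 37% × 22% × 69% × 53% = 2.976798% of Redpoint Industries Corp.
Direct interest in Redpoint Industries Corp: 8%.
Aggregating (R1): 6.522915% + 2.976798% + 8% = 17.499713%.

17.499713%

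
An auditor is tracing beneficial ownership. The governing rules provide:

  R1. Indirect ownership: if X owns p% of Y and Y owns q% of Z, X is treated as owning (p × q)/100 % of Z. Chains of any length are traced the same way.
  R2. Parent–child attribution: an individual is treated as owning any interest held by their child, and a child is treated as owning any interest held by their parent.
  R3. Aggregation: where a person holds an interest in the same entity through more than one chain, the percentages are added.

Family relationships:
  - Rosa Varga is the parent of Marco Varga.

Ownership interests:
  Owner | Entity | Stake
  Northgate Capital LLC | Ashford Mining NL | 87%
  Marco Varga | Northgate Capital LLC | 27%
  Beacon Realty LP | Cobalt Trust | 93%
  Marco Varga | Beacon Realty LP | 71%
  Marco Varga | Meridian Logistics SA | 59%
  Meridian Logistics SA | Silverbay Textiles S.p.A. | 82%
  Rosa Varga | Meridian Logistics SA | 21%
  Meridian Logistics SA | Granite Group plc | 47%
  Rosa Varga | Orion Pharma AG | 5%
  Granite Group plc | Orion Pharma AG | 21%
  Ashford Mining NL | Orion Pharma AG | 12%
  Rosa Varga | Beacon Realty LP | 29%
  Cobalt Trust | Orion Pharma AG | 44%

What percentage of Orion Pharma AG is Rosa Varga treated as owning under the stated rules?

56.6348%

By parent–child attribution (R2), Rosa Varga is treated as also owning Marco Varga's interest in Meridian Logistics SA, giving 21% + 59% = 80%.
By parent–child attribution (R2), Rosa Varga is treated as also owning Marco Varga's interest in Beacon Realty LP, giving 29% + 71% = 100%.
By parent–child attribution (R2), Rosa Varga is treated as owning Marco Varga's 27% interest in Northgate Capital LLC.
Chain via Meridian Logistics SA → Granite Group plc (R1): 80% × 47% × 21% = 7.896% of Orion Pharma AG.
Chain via Beacon Realty LP → Cobalt Trust (R1): 100% × 93% × 44% = 40.92% of Orion Pharma AG.
Direct interest in Orion Pharma AG: 5%.
Chain via Northgate Capital LLC → Ashford Mining NL (R1): 27% × 87% × 12% = 2.8188% of Orion Pharma AG.
Aggregating (R3): 7.896% + 40.92% + 5% + 2.8188% = 56.6348%.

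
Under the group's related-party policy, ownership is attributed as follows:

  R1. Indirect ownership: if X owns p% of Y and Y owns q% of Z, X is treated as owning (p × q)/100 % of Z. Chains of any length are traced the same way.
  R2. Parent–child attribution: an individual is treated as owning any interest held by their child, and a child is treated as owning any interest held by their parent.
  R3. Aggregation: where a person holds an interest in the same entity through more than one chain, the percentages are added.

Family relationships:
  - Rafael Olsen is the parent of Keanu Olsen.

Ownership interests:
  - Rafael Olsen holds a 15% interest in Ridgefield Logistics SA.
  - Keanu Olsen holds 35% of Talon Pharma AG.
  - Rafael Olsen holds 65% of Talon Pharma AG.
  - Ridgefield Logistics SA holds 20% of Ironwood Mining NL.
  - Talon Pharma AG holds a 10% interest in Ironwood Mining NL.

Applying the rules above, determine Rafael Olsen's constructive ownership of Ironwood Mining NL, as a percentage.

13%

By parent–child attribution (R2), Rafael Olsen is treated as also owning Keanu Olsen's interest in Talon Pharma AG, giving 65% + 35% = 100%.
Chain via Ridgefield Logistics SA (R1): 15% × 20% = 3% of Ironwood Mining NL.
Chain via Talon Pharma AG (R1): 100% × 10% = 10% of Ironwood Mining NL.
Aggregating (R3): 3% + 10% = 13%.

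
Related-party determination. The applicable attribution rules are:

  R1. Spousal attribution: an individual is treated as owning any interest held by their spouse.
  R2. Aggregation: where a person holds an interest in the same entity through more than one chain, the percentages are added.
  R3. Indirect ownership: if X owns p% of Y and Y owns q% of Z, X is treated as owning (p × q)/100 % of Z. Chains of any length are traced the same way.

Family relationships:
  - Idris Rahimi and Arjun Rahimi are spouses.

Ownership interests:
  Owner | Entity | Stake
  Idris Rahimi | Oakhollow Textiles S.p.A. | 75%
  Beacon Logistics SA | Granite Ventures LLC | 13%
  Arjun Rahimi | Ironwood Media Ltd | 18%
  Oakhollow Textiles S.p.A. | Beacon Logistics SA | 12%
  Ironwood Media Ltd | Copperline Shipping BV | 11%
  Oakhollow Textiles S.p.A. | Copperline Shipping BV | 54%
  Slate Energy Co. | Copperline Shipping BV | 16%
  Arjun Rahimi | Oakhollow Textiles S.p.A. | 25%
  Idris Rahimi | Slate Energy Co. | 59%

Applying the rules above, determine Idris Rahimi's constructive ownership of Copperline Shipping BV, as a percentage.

By spousal attribution (R1), Idris Rahimi is treated as also owning Arjun Rahimi's interest in Oakhollow Textiles S.p.A, giving 75% + 25% = 100%.
By spousal attribution (R1), Idris Rahimi is treated as owning Arjun Rahimi's 18% interest in Ironwood Media Ltd.
Chain via Oakhollow Textiles S.p.A. (R3): 100% × 54% = 54% of Copperline Shipping BV.
Chain via Slate Energy Co. (R3): 59% × 16% = 9.44% of Copperline Shipping BV.
Chain via Ironwood Media Ltd (R3): 18% × 11% = 1.98% of Copperline Shipping BV.
Aggregating (R2): 54% + 9.44% + 1.98% = 65.42%.

65.42%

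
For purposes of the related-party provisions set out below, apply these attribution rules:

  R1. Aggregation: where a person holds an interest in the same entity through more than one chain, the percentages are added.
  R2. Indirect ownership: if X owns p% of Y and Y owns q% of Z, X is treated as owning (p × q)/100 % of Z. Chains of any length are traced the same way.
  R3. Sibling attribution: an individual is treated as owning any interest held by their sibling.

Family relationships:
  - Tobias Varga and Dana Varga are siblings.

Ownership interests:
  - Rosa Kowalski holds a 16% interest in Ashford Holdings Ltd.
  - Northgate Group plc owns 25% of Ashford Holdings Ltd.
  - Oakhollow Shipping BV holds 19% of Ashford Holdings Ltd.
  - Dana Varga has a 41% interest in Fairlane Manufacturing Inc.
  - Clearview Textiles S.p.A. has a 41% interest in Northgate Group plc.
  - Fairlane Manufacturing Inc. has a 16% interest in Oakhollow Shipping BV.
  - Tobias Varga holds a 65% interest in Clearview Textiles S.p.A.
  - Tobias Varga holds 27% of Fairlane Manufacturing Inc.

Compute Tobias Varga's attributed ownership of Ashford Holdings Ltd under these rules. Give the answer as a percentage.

8.7297%

By sibling attribution (R3), Tobias Varga is treated as also owning Dana Varga's interest in Fairlane Manufacturing Inc, giving 27% + 41% = 68%.
Chain via Clearview Textiles S.p.A. → Northgate Group plc (R2): 65% × 41% × 25% = 6.6625% of Ashford Holdings Ltd.
Chain via Fairlane Manufacturing Inc. → Oakhollow Shipping BV (R2): 68% × 16% × 19% = 2.0672% of Ashford Holdings Ltd.
Aggregating (R1): 6.6625% + 2.0672% = 8.7297%.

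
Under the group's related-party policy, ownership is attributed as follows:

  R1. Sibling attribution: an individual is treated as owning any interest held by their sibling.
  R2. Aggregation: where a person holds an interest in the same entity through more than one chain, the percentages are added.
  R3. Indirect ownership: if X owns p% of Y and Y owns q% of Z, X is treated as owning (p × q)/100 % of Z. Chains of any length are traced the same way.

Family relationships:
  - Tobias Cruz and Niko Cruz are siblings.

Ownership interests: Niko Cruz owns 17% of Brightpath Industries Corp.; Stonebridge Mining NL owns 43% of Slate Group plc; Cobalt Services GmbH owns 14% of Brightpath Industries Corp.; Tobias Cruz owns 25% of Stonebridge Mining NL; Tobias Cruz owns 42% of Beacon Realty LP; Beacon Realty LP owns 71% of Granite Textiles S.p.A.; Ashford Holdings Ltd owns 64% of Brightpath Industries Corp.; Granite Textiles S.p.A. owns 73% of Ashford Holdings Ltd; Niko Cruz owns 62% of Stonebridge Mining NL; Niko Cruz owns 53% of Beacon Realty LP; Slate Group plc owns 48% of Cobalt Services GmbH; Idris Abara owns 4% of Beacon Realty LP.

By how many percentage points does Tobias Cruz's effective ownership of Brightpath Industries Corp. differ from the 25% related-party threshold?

26.026592

By sibling attribution (R1), Tobias Cruz is treated as also owning Niko Cruz's interest in Stonebridge Mining NL, giving 25% + 62% = 87%.
By sibling attribution (R1), Tobias Cruz is treated as also owning Niko Cruz's interest in Beacon Realty LP, giving 42% + 53% = 95%.
By sibling attribution (R1), Tobias Cruz is treated as owning Niko Cruz's 17% interest in Brightpath Industries Corp.
Chain via Stonebridge Mining NL → Slate Group plc → Cobalt Services GmbH (R3): 87% × 43% × 48% × 14% = 2.513952% of Brightpath Industries Corp.
Chain via Beacon Realty LP → Granite Textiles S.p.A. → Ashford Holdings Ltd (R3): 95% × 71% × 73% × 64% = 31.51264% of Brightpath Industries Corp.
Direct interest in Brightpath Industries Corp: 17%.
Aggregating (R2): 2.513952% + 31.51264% + 17% = 51.026592%.
51.026592% exceeds the 25% threshold by 26.026592 percentage points.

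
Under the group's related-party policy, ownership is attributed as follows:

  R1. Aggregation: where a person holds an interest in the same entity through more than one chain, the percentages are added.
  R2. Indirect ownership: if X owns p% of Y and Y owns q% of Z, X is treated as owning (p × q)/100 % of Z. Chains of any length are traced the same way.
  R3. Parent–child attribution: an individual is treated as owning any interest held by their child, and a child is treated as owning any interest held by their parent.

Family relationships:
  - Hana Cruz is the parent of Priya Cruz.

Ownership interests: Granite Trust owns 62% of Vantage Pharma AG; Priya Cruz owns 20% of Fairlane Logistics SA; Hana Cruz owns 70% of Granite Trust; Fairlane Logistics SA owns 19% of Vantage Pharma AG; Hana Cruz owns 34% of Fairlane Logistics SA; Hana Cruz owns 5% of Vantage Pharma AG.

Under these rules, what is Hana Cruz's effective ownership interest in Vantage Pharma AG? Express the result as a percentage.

58.66%

By parent–child attribution (R3), Hana Cruz is treated as also owning Priya Cruz's interest in Fairlane Logistics SA, giving 34% + 20% = 54%.
Chain via Fairlane Logistics SA (R2): 54% × 19% = 10.26% of Vantage Pharma AG.
Chain via Granite Trust (R2): 70% × 62% = 43.4% of Vantage Pharma AG.
Direct interest in Vantage Pharma AG: 5%.
Aggregating (R1): 10.26% + 43.4% + 5% = 58.66%.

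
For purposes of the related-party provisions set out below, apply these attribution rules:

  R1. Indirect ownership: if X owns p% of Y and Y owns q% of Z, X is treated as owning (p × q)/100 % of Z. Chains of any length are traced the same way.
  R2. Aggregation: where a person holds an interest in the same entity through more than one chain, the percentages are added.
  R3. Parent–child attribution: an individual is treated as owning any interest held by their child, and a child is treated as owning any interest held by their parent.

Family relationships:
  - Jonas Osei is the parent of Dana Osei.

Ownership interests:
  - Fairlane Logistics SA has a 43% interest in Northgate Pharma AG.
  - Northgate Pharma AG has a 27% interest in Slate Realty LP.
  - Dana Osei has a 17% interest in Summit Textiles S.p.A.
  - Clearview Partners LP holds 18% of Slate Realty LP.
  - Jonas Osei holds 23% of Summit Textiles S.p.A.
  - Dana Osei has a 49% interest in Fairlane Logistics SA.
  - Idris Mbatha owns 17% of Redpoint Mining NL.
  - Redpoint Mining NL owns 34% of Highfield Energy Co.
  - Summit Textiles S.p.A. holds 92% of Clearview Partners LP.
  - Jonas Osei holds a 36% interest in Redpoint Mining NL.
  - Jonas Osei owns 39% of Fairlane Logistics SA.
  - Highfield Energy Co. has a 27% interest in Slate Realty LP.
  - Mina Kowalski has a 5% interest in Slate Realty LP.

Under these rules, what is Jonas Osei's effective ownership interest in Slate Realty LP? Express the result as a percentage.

By parent–child attribution (R3), Jonas Osei is treated as also owning Dana Osei's interest in Summit Textiles S.p.A, giving 23% + 17% = 40%.
By parent–child attribution (R3), Jonas Osei is treated as also owning Dana Osei's interest in Fairlane Logistics SA, giving 39% + 49% = 88%.
Chain via Summit Textiles S.p.A. → Clearview Partners LP (R1): 40% × 92% × 18% = 6.624% of Slate Realty LP.
Chain via Fairlane Logistics SA → Northgate Pharma AG (R1): 88% × 43% × 27% = 10.2168% of Slate Realty LP.
Chain via Redpoint Mining NL → Highfield Energy Co. (R1): 36% × 34% × 27% = 3.3048% of Slate Realty LP.
Aggregating (R2): 6.624% + 10.2168% + 3.3048% = 20.1456%.

20.1456%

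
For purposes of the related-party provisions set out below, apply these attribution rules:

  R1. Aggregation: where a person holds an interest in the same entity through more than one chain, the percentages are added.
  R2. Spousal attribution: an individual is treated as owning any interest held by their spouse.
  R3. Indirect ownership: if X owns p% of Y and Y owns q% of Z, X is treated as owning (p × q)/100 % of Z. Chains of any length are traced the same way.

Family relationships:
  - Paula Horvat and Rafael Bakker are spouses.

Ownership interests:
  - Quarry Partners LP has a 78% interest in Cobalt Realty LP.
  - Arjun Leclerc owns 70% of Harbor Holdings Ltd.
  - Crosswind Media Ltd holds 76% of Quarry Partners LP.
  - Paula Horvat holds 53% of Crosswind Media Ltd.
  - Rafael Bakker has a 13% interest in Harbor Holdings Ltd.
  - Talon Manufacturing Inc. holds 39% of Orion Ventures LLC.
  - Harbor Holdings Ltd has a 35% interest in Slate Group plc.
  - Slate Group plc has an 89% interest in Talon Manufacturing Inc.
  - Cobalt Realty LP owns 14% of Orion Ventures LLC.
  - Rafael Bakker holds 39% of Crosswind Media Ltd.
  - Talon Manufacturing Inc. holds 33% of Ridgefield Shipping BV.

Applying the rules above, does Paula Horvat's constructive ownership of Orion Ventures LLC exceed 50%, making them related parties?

By spousal attribution (R2), Paula Horvat is treated as also owning Rafael Bakker's interest in Crosswind Media Ltd, giving 53% + 39% = 92%.
By spousal attribution (R2), Paula Horvat is treated as owning Rafael Bakker's 13% interest in Harbor Holdings Ltd.
Chain via Crosswind Media Ltd → Quarry Partners LP → Cobalt Realty LP (R3): 92% × 76% × 78% × 14% = 7.635264% of Orion Ventures LLC.
Chain via Harbor Holdings Ltd → Slate Group plc → Talon Manufacturing Inc. (R3): 13% × 35% × 89% × 39% = 1.579305% of Orion Ventures LLC.
Aggregating (R1): 7.635264% + 1.579305% = 9.214569%.
9.214569% does not exceed the 50% threshold, so Paula is not a related party to Orion Ventures LLC.

No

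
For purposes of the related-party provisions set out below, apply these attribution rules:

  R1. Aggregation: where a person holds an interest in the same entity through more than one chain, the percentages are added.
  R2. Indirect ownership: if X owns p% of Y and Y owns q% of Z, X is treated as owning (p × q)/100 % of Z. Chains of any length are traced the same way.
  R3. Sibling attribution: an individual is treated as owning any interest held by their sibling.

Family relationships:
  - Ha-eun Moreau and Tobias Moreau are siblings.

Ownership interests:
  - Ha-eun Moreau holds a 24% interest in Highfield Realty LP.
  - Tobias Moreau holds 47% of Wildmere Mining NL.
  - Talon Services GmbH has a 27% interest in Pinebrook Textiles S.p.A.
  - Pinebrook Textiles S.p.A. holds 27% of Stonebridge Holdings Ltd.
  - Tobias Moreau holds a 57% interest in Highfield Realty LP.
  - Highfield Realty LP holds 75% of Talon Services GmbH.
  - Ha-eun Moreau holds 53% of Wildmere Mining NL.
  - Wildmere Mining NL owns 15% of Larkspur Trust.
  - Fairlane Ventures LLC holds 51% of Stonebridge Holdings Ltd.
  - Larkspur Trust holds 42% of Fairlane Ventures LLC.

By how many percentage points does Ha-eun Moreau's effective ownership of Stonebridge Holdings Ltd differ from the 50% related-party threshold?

By sibling attribution (R3), Ha-eun Moreau is treated as also owning Tobias Moreau's interest in Highfield Realty LP, giving 24% + 57% = 81%.
By sibling attribution (R3), Ha-eun Moreau is treated as also owning Tobias Moreau's interest in Wildmere Mining NL, giving 53% + 47% = 100%.
Chain via Highfield Realty LP → Talon Services GmbH → Pinebrook Textiles S.p.A. (R2): 81% × 75% × 27% × 27% = 4.428675% of Stonebridge Holdings Ltd.
Chain via Wildmere Mining NL → Larkspur Trust → Fairlane Ventures LLC (R2): 100% × 15% × 42% × 51% = 3.213% of Stonebridge Holdings Ltd.
Aggregating (R1): 4.428675% + 3.213% = 7.641675%.
7.641675% falls short of the 50% threshold by 42.358325 percentage points.

42.358325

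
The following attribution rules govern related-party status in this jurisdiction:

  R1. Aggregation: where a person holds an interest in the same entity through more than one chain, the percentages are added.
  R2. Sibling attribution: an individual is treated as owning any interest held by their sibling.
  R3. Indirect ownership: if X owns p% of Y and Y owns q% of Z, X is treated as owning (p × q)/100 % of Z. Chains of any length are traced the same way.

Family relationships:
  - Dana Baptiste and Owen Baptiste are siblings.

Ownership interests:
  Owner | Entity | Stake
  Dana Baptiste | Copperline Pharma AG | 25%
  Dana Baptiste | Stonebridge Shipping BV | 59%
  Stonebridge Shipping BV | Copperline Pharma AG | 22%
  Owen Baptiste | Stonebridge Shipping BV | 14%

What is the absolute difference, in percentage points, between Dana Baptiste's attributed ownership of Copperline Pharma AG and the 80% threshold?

38.94

By sibling attribution (R2), Dana Baptiste is treated as also owning Owen Baptiste's interest in Stonebridge Shipping BV, giving 59% + 14% = 73%.
Chain via Stonebridge Shipping BV (R3): 73% × 22% = 16.06% of Copperline Pharma AG.
Direct interest in Copperline Pharma AG: 25%.
Aggregating (R1): 16.06% + 25% = 41.06%.
41.06% falls short of the 80% threshold by 38.94 percentage points.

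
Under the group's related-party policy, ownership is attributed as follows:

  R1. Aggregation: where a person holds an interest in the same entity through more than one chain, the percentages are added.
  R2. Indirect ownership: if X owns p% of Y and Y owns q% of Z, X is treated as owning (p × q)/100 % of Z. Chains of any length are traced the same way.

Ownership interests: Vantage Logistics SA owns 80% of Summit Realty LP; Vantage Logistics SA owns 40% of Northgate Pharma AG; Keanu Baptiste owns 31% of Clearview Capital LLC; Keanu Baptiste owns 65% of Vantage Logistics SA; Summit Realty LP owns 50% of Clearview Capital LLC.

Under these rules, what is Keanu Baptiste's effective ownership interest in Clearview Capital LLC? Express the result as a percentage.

Chain via Vantage Logistics SA → Summit Realty LP (R2): 65% × 80% × 50% = 26% of Clearview Capital LLC.
Direct interest in Clearview Capital LLC: 31%.
Aggregating (R1): 26% + 31% = 57%.

57%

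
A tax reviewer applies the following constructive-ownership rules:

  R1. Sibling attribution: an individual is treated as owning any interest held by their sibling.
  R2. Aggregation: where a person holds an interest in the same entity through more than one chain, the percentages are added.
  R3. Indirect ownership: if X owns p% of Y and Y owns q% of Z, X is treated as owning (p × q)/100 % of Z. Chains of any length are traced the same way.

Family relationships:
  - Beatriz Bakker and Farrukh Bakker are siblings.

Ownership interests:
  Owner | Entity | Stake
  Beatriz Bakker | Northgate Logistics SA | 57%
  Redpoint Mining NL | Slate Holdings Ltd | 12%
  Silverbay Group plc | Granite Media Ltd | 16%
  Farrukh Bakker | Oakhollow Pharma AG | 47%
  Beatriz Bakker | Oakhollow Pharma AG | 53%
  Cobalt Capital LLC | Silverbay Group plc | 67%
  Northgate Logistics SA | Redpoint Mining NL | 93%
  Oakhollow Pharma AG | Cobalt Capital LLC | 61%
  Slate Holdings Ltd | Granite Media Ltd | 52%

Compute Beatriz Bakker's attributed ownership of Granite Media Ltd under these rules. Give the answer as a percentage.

9.847024%

By sibling attribution (R1), Beatriz Bakker is treated as also owning Farrukh Bakker's interest in Oakhollow Pharma AG, giving 53% + 47% = 100%.
Chain via Northgate Logistics SA → Redpoint Mining NL → Slate Holdings Ltd (R3): 57% × 93% × 12% × 52% = 3.307824% of Granite Media Ltd.
Chain via Oakhollow Pharma AG → Cobalt Capital LLC → Silverbay Group plc (R3): 100% × 61% × 67% × 16% = 6.5392% of Granite Media Ltd.
Aggregating (R2): 3.307824% + 6.5392% = 9.847024%.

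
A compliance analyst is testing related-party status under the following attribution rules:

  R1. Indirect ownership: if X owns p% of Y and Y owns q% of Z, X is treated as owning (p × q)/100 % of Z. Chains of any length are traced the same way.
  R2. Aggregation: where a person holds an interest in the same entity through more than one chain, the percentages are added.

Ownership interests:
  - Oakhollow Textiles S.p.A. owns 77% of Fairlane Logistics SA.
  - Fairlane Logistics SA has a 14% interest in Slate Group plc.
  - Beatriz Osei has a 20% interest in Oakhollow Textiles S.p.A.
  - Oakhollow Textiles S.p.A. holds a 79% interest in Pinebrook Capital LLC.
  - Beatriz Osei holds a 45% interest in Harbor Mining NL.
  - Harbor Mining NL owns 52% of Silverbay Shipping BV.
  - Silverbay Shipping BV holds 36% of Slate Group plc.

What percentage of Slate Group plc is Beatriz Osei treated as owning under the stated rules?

Chain via Oakhollow Textiles S.p.A. → Fairlane Logistics SA (R1): 20% × 77% × 14% = 2.156% of Slate Group plc.
Chain via Harbor Mining NL → Silverbay Shipping BV (R1): 45% × 52% × 36% = 8.424% of Slate Group plc.
Aggregating (R2): 2.156% + 8.424% = 10.58%.

10.58%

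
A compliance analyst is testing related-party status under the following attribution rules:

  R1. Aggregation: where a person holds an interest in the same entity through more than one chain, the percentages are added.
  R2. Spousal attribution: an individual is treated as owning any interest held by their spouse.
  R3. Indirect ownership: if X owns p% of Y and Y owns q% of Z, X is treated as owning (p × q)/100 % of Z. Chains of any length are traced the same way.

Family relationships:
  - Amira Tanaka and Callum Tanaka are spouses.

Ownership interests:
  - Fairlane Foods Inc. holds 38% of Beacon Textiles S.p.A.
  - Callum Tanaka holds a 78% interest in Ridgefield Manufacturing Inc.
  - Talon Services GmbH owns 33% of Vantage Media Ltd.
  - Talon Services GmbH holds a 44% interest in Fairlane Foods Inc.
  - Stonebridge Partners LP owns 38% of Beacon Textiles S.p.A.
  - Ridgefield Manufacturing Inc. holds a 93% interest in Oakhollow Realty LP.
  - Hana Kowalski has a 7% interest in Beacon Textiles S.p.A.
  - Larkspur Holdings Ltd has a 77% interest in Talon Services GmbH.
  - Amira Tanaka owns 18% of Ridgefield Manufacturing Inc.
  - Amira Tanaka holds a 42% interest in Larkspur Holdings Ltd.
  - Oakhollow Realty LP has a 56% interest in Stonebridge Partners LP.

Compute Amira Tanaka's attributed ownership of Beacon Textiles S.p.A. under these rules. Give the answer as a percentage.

24.406032%

By spousal attribution (R2), Amira Tanaka is treated as also owning Callum Tanaka's interest in Ridgefield Manufacturing Inc, giving 18% + 78% = 96%.
Chain via Ridgefield Manufacturing Inc. → Oakhollow Realty LP → Stonebridge Partners LP (R3): 96% × 93% × 56% × 38% = 18.998784% of Beacon Textiles S.p.A.
Chain via Larkspur Holdings Ltd → Talon Services GmbH → Fairlane Foods Inc. (R3): 42% × 77% × 44% × 38% = 5.407248% of Beacon Textiles S.p.A.
Aggregating (R1): 18.998784% + 5.407248% = 24.406032%.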